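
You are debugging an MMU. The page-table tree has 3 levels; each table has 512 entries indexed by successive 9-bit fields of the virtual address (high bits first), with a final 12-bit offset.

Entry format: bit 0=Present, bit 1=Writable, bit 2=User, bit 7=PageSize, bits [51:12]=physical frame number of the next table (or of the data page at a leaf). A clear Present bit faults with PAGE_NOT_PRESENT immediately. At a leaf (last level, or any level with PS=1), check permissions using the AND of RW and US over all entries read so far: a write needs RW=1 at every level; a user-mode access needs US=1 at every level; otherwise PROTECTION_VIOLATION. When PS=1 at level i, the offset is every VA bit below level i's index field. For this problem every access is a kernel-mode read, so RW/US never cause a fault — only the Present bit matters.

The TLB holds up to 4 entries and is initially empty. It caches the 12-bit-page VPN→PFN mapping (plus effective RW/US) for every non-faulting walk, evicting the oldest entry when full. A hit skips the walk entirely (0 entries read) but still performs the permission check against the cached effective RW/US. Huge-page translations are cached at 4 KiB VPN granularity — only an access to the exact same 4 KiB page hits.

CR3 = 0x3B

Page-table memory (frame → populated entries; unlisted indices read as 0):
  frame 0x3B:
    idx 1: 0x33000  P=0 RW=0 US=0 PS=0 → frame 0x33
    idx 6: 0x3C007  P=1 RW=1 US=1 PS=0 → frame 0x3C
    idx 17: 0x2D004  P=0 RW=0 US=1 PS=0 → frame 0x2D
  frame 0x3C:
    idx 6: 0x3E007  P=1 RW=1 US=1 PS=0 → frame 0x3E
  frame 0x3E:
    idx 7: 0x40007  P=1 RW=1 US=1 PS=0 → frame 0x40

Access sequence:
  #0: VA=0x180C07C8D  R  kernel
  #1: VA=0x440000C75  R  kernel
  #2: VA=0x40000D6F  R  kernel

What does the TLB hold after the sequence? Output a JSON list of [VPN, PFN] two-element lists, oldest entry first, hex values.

Trace:
#0 VA=0x180C07C8D (r,kernel):
  [0] read 0x3B idx=6: raw=0x3C007 flags P=1 W=1 U=1 S=0
  [1] read 0x3C idx=6: raw=0x3E007 flags P=1 W=1 U=1 S=0
  [2] read 0x3E idx=7: raw=0x40007 flags P=1 W=1 U=1 S=0
  ⇒ phys 0x40C8D  [3 reads]
#1 VA=0x440000C75 (r,kernel):
  [0] read 0x3B idx=17: raw=0x2D004 flags P=0 W=0 U=1 S=0
  ✗ PAGE_NOT_PRESENT  [1 reads]
#2 VA=0x40000D6F (r,kernel):
  [0] read 0x3B idx=1: raw=0x33000 flags P=0 W=0 U=0 S=0
  ✗ PAGE_NOT_PRESENT  [1 reads]

TLB: [["0x180C07", "0x40"]]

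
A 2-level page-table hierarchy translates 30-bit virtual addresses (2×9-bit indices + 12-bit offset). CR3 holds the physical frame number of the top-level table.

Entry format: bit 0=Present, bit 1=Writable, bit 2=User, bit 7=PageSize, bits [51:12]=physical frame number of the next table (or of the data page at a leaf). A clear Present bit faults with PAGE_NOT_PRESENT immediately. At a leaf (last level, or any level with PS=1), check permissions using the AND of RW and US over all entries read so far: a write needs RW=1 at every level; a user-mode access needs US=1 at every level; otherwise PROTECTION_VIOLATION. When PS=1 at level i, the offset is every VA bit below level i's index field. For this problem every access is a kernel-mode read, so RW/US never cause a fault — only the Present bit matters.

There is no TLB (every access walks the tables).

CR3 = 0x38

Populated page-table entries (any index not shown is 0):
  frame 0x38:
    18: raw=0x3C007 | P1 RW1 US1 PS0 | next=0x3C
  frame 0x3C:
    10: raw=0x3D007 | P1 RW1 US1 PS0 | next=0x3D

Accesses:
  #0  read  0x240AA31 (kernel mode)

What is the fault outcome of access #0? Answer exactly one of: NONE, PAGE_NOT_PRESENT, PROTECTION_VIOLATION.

Walk each access:
#0 VA=0x240AA31 (r,kernel):
  lvl0: tbl 0x38, slot 18 ⇒ 0x3C007 (P1/RW1/US1/PS0)
  lvl1: tbl 0x3C, slot 10 ⇒ 0x3D007 (P1/RW1/US1/PS0)
  → PA=0x3DA31  (2 entries read)

Access #0 fault: NONE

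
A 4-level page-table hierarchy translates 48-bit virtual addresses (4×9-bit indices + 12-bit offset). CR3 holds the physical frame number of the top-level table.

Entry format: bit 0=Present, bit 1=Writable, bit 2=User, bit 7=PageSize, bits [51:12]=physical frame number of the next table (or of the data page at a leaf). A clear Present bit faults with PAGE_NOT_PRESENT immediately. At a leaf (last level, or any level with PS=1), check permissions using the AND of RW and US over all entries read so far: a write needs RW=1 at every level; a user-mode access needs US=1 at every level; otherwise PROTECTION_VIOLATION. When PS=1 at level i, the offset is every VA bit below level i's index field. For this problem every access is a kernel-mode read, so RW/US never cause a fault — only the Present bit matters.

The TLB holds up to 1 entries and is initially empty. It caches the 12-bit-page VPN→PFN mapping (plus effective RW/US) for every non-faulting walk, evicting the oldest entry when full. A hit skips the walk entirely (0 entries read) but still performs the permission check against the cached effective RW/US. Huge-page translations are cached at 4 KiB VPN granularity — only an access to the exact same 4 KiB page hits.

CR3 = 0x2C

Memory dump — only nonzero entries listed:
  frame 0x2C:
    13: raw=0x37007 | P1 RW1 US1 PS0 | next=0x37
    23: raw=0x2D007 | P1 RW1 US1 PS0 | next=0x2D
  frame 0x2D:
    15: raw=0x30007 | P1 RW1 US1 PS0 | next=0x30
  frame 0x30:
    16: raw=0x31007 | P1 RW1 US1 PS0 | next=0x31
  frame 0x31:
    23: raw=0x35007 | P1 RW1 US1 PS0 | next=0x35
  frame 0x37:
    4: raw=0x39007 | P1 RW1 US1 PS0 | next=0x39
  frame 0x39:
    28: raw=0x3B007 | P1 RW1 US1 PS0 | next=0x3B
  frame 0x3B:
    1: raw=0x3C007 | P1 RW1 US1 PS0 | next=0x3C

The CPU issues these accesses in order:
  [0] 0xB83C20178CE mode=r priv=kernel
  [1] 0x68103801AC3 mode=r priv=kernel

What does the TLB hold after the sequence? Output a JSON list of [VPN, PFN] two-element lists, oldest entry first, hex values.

Walk each access:
#0 VA=0xB83C20178CE (r,kernel):
  L0 @0x2C[23] → 0x2D007  P=1,RW=1,US=1,PS=0
  L1 @0x2D[15] → 0x30007  P=1,RW=1,US=1,PS=0
  L2 @0x30[16] → 0x31007  P=1,RW=1,US=1,PS=0
  L3 @0x31[23] → 0x35007  P=1,RW=1,US=1,PS=0
  ⇒ phys 0x358CE  [4 reads]
#1 VA=0x68103801AC3 (r,kernel):
  L0 @0x2C[13] → 0x37007  P=1,RW=1,US=1,PS=0
  L1 @0x37[4] → 0x39007  P=1,RW=1,US=1,PS=0
  L2 @0x39[28] → 0x3B007  P=1,RW=1,US=1,PS=0
  L3 @0x3B[1] → 0x3C007  P=1,RW=1,US=1,PS=0
  ⇒ phys 0x3CAC3  [4 reads]

TLB: [["0x68103801", "0x3C"]]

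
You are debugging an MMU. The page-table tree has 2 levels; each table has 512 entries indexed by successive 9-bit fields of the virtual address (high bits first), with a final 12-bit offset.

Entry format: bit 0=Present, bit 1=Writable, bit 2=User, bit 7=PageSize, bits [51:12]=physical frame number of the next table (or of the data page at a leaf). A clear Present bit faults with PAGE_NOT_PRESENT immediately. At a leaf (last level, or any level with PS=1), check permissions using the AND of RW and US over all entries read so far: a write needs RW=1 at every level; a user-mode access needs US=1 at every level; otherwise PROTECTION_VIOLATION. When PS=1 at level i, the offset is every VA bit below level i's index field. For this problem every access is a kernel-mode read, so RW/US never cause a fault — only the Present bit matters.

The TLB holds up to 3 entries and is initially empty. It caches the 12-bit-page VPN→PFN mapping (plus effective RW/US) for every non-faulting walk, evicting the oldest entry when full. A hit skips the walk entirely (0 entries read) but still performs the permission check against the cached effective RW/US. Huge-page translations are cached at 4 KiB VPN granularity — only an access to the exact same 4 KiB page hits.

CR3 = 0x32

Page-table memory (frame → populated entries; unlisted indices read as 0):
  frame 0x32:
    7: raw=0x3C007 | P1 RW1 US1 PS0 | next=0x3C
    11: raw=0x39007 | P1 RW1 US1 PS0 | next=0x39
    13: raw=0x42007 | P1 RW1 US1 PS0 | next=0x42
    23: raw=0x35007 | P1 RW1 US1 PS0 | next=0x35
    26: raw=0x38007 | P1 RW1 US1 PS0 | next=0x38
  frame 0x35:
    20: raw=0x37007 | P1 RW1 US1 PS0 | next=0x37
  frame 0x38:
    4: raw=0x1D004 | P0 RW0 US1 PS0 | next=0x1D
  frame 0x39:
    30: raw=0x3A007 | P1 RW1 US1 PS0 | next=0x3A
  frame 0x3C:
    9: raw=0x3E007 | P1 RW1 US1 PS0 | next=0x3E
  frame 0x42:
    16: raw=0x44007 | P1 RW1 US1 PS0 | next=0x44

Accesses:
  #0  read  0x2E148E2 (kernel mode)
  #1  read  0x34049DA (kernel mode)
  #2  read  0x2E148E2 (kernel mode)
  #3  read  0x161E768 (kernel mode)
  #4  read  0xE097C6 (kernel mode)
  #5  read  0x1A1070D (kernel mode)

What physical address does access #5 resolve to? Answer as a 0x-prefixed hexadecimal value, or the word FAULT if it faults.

Per-access translation:
#0 VA=0x2E148E2 (r,kernel):
  [0] read 0x32 idx=23: raw=0x35007 flags P=1 W=1 U=1 S=0
  [1] read 0x35 idx=20: raw=0x37007 flags P=1 W=1 U=1 S=0
  → PA=0x378E2  (2 entries read)
#1 VA=0x34049DA (r,kernel):
  [0] read 0x32 idx=26: raw=0x38007 flags P=1 W=1 U=1 S=0
  [1] read 0x38 idx=4: raw=0x1D004 flags P=0 W=0 U=1 S=0
  → PAGE_NOT_PRESENT  (2 entries read)
#2 VA=0x2E148E2 (r,kernel):
  TLB hit vpn=0x2E14 → PA=0x378E2
#3 VA=0x161E768 (r,kernel):
  [0] read 0x32 idx=11: raw=0x39007 flags P=1 W=1 U=1 S=0
  [1] read 0x39 idx=30: raw=0x3A007 flags P=1 W=1 U=1 S=0
  → PA=0x3A768  (2 entries read)
#4 VA=0xE097C6 (r,kernel):
  [0] read 0x32 idx=7: raw=0x3C007 flags P=1 W=1 U=1 S=0
  [1] read 0x3C idx=9: raw=0x3E007 flags P=1 W=1 U=1 S=0
  → PA=0x3E7C6  (2 entries read)
#5 VA=0x1A1070D (r,kernel):
  [0] read 0x32 idx=13: raw=0x42007 flags P=1 W=1 U=1 S=0
  [1] read 0x42 idx=16: raw=0x44007 flags P=1 W=1 U=1 S=0
  → PA=0x4470D  (2 entries read)

Access #5 PA: 0x4470D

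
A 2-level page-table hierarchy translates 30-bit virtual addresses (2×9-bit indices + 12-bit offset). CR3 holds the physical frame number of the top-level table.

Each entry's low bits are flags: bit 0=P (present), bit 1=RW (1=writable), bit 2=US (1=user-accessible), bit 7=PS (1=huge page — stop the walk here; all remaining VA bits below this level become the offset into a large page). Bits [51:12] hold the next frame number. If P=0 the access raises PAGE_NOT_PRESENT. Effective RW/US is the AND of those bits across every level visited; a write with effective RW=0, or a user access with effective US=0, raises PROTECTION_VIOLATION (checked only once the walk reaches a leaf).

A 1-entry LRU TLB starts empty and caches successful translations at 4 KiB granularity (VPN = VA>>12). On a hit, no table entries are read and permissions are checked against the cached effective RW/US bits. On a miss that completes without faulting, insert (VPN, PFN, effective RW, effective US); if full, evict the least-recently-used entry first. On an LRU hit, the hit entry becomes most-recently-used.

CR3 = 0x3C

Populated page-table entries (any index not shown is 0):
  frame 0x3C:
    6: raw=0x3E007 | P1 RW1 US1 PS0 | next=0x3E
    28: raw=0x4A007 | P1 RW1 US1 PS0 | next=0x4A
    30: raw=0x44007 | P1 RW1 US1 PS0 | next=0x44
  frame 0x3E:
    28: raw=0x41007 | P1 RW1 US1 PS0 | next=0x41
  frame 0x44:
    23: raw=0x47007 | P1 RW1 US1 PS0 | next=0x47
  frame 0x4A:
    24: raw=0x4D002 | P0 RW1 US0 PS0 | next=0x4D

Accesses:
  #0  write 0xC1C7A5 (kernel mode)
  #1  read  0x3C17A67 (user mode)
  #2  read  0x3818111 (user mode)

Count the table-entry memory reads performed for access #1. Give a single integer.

Trace:
#0 VA=0xC1C7A5 (w,kernel):
  [0] read 0x3C idx=6: raw=0x3E007 flags P=1 W=1 U=1 S=0
  [1] read 0x3E idx=28: raw=0x41007 flags P=1 W=1 U=1 S=0
  ✓ 0x417A5  — 2 lookups
#1 VA=0x3C17A67 (r,user):
  [0] read 0x3C idx=30: raw=0x44007 flags P=1 W=1 U=1 S=0
  [1] read 0x44 idx=23: raw=0x47007 flags P=1 W=1 U=1 S=0
  ✓ 0x47A67  — 2 lookups
#2 VA=0x3818111 (r,user):
  [0] read 0x3C idx=28: raw=0x4A007 flags P=1 W=1 U=1 S=0
  [1] read 0x4A idx=24: raw=0x4D002 flags P=0 W=1 U=0 S=0
  ✗ PAGE_NOT_PRESENT  [2 reads]

Entries read for #1: 2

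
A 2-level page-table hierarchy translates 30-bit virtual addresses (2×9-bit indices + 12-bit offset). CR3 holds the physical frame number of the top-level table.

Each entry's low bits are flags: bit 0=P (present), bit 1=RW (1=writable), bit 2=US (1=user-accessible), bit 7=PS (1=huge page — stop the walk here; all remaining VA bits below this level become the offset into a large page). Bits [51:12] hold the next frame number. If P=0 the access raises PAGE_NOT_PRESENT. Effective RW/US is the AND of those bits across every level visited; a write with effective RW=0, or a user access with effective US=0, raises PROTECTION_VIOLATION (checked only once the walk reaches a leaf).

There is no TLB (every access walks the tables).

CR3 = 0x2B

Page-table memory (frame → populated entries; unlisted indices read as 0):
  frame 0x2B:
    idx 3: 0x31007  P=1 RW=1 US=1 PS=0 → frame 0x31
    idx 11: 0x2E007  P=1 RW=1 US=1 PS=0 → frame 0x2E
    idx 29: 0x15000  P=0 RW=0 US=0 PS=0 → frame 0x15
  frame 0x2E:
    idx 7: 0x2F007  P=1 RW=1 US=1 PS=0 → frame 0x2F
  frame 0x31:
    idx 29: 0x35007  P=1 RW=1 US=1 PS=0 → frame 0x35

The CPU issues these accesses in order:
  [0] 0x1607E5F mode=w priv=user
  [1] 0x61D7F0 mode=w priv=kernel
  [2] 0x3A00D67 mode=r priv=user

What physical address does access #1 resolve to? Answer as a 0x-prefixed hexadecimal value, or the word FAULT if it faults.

Trace:
#0 VA=0x1607E5F (w,user):
  L0 @0x2B[11] → 0x2E007  P=1,RW=1,US=1,PS=0
  L1 @0x2E[7] → 0x2F007  P=1,RW=1,US=1,PS=0
  ⇒ phys 0x2FE5F  [2 reads]
#1 VA=0x61D7F0 (w,kernel):
  L0 @0x2B[3] → 0x31007  P=1,RW=1,US=1,PS=0
  L1 @0x31[29] → 0x35007  P=1,RW=1,US=1,PS=0
  ⇒ phys 0x357F0  [2 reads]
#2 VA=0x3A00D67 (r,user):
  L0 @0x2B[29] → 0x15000  P=0,RW=0,US=0,PS=0
  ✗ PAGE_NOT_PRESENT  [1 reads]

Access #1 PA: 0x357F0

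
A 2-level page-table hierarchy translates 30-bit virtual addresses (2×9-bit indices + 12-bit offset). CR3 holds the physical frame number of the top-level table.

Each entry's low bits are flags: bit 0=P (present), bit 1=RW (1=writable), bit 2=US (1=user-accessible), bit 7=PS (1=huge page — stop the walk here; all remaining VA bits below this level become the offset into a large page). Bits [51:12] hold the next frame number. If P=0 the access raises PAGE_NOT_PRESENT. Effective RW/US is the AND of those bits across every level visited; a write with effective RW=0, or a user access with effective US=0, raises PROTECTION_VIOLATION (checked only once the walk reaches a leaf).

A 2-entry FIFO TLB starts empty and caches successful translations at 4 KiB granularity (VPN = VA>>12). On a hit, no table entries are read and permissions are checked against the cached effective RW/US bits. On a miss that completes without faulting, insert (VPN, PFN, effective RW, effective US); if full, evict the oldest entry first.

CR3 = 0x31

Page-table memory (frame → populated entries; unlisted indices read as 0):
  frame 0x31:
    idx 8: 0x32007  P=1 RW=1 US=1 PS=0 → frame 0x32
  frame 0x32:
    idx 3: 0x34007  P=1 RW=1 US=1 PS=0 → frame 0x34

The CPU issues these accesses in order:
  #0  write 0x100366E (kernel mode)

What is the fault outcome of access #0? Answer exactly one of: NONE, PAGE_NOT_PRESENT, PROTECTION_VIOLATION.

Trace:
#0 VA=0x100366E (w,kernel):
  lvl0: tbl 0x31, slot 8 ⇒ 0x32007 (P1/RW1/US1/PS0)
  lvl1: tbl 0x32, slot 3 ⇒ 0x34007 (P1/RW1/US1/PS0)
  ⇒ phys 0x3466E  [2 reads]

Access #0 fault: NONE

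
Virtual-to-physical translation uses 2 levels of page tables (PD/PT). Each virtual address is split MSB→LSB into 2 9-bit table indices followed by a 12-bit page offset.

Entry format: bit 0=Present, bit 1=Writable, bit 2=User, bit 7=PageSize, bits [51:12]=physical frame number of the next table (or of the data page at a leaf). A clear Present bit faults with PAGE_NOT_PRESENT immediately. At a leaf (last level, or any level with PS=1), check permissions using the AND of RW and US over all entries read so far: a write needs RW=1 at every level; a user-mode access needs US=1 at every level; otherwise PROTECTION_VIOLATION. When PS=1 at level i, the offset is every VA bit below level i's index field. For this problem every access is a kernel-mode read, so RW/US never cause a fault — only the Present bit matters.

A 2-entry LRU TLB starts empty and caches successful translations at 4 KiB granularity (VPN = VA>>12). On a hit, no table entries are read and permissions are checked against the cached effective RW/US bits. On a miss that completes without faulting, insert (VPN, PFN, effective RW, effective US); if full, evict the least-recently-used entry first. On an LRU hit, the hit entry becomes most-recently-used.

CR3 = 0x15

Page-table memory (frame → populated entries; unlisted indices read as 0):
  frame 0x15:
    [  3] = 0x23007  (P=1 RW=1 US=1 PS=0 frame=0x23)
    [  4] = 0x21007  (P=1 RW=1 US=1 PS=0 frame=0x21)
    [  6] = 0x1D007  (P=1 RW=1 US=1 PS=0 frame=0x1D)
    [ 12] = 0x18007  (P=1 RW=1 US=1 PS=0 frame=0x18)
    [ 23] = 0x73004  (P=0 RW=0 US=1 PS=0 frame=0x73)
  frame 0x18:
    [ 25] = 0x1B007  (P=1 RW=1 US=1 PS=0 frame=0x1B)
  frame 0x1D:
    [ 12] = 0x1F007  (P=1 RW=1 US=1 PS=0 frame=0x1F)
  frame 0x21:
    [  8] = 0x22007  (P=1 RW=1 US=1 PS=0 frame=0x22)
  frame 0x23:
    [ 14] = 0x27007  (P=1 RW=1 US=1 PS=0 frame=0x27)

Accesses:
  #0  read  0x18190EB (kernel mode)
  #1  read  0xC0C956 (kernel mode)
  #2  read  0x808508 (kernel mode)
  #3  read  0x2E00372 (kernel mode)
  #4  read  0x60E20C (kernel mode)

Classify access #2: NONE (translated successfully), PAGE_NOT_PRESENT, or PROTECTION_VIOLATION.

Trace:
#0 VA=0x18190EB (r,kernel):
  [0] read 0x15 idx=12: raw=0x18007 flags P=1 W=1 U=1 S=0
  [1] read 0x18 idx=25: raw=0x1B007 flags P=1 W=1 U=1 S=0
  → PA=0x1B0EB  (2 entries read)
#1 VA=0xC0C956 (r,kernel):
  [0] read 0x15 idx=6: raw=0x1D007 flags P=1 W=1 U=1 S=0
  [1] read 0x1D idx=12: raw=0x1F007 flags P=1 W=1 U=1 S=0
  → PA=0x1F956  (2 entries read)
#2 VA=0x808508 (r,kernel):
  [0] read 0x15 idx=4: raw=0x21007 flags P=1 W=1 U=1 S=0
  [1] read 0x21 idx=8: raw=0x22007 flags P=1 W=1 U=1 S=0
  → PA=0x22508  (2 entries read)
#3 VA=0x2E00372 (r,kernel):
  [0] read 0x15 idx=23: raw=0x73004 flags P=0 W=0 U=1 S=0
  → PAGE_NOT_PRESENT  (1 entries read)
#4 VA=0x60E20C (r,kernel):
  [0] read 0x15 idx=3: raw=0x23007 flags P=1 W=1 U=1 S=0
  [1] read 0x23 idx=14: raw=0x27007 flags P=1 W=1 U=1 S=0
  → PA=0x2720C  (2 entries read)

Access #2 fault: NONE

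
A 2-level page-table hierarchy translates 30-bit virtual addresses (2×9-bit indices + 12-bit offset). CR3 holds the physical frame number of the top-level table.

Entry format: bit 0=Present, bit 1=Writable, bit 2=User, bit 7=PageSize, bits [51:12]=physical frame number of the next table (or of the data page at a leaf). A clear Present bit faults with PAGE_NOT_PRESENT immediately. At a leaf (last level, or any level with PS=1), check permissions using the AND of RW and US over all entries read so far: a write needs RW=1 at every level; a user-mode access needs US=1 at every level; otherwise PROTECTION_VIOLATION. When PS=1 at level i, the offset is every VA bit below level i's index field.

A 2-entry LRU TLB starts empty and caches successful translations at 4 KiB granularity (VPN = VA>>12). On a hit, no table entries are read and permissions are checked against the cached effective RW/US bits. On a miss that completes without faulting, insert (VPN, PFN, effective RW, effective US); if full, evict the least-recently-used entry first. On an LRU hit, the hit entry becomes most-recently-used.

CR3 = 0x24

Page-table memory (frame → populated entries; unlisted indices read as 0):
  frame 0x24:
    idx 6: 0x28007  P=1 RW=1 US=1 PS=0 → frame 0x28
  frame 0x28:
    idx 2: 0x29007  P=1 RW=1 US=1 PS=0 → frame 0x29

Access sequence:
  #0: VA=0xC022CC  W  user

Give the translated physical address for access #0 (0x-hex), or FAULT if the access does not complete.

Trace:
#0 VA=0xC022CC (w,user):
  L0: frame=0x24 idx=6 entry=0x28007 [P=1 RW=1 US=1 PS=0]
  L1: frame=0x28 idx=2 entry=0x29007 [P=1 RW=1 US=1 PS=0]
  ⇒ phys 0x292CC  [2 reads]

Access #0 PA: 0x292CC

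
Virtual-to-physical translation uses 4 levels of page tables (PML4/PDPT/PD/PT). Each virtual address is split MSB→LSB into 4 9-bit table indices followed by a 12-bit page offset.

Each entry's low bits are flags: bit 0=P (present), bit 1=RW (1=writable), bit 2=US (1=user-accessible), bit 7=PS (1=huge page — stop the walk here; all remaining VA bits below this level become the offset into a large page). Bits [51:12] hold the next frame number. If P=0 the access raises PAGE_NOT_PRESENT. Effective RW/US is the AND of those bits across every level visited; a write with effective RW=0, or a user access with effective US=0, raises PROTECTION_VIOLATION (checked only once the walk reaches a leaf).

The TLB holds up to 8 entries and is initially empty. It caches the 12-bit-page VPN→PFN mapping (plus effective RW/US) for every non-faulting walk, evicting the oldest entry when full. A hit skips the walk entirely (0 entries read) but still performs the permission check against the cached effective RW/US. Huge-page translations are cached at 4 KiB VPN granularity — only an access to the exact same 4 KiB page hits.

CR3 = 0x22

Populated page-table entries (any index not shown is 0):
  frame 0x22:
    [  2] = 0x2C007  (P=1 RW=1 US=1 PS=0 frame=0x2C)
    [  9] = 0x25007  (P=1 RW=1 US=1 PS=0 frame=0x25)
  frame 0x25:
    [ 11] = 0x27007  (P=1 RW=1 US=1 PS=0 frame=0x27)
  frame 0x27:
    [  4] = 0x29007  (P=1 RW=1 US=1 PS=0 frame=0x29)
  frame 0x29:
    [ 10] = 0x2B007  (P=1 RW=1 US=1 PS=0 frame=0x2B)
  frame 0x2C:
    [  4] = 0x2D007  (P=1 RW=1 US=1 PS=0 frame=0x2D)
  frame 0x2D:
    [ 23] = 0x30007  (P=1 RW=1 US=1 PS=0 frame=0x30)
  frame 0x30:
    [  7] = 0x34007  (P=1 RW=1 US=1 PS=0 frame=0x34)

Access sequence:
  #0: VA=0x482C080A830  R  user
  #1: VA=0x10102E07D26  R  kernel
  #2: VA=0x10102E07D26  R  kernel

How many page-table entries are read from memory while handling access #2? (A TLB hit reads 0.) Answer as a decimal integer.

Trace:
#0 VA=0x482C080A830 (r,user):
  L0: frame=0x22 idx=9 entry=0x25007 [P=1 RW=1 US=1 PS=0]
  L1: frame=0x25 idx=11 entry=0x27007 [P=1 RW=1 US=1 PS=0]
  L2: frame=0x27 idx=4 entry=0x29007 [P=1 RW=1 US=1 PS=0]
  L3: frame=0x29 idx=10 entry=0x2B007 [P=1 RW=1 US=1 PS=0]
  ⇒ phys 0x2B830  [4 reads]
#1 VA=0x10102E07D26 (r,kernel):
  L0: frame=0x22 idx=2 entry=0x2C007 [P=1 RW=1 US=1 PS=0]
  L1: frame=0x2C idx=4 entry=0x2D007 [P=1 RW=1 US=1 PS=0]
  L2: frame=0x2D idx=23 entry=0x30007 [P=1 RW=1 US=1 PS=0]
  L3: frame=0x30 idx=7 entry=0x34007 [P=1 RW=1 US=1 PS=0]
  ⇒ phys 0x34D26  [4 reads]
#2 VA=0x10102E07D26 (r,kernel):
  TLB hit vpn=0x10102E07 → PA=0x34D26

Entries read for #2: 0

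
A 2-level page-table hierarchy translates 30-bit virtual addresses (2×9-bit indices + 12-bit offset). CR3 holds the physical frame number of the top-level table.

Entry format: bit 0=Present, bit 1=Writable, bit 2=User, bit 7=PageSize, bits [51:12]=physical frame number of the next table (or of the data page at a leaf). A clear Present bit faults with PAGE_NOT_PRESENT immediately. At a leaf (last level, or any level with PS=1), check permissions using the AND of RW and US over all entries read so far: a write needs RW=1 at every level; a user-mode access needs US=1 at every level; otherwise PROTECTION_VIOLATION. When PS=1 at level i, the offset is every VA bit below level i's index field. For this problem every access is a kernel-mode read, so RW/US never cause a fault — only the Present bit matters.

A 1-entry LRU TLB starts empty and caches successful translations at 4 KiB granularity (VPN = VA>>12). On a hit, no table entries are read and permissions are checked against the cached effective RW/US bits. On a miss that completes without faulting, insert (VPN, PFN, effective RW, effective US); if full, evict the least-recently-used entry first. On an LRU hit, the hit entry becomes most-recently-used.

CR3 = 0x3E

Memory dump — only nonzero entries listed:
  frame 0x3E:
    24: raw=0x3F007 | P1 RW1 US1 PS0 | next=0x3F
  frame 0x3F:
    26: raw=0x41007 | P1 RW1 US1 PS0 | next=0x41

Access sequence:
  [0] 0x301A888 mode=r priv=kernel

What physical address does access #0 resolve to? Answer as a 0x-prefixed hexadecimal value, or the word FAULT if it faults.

Trace:
#0 VA=0x301A888 (r,kernel):
  L0 @0x3E[24] → 0x3F007  P=1,RW=1,US=1,PS=0
  L1 @0x3F[26] → 0x41007  P=1,RW=1,US=1,PS=0
  ⇒ phys 0x41888  [2 reads]

Access #0 PA: 0x41888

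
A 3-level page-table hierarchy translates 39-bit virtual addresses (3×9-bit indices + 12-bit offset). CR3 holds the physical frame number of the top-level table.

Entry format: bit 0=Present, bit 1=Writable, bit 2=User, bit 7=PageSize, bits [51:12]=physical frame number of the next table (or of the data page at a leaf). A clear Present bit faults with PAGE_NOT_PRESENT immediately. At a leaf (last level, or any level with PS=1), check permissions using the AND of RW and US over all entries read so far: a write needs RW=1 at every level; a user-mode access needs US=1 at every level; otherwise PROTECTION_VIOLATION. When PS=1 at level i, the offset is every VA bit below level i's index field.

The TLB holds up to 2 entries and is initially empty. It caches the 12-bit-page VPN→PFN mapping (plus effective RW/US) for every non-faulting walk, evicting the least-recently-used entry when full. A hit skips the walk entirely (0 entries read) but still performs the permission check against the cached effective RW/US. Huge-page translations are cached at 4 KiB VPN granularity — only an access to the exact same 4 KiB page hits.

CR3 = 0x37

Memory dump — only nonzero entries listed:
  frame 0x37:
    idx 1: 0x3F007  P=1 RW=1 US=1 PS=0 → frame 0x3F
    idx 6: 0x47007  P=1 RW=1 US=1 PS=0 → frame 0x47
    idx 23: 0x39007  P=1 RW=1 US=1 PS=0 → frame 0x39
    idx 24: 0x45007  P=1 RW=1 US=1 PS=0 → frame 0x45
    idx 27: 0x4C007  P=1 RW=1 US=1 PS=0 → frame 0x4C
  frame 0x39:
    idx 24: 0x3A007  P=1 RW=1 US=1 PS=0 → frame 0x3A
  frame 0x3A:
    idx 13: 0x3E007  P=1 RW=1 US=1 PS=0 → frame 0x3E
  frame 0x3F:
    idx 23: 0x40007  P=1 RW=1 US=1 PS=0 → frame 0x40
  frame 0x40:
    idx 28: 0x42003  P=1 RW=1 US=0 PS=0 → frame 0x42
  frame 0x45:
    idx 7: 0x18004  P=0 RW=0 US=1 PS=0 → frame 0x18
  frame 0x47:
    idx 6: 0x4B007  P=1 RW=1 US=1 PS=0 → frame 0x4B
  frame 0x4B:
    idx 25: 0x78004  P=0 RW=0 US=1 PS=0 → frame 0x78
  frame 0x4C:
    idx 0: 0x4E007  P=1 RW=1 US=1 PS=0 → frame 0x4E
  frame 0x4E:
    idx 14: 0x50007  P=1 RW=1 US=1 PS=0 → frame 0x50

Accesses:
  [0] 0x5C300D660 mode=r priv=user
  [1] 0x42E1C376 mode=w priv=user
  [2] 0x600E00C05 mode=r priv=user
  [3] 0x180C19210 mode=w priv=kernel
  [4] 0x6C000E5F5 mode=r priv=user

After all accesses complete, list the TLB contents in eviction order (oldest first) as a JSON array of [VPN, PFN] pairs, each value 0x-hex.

Per-access translation:
#0 VA=0x5C300D660 (r,user):
  [0] read 0x37 idx=23: raw=0x39007 flags P=1 W=1 U=1 S=0
  [1] read 0x39 idx=24: raw=0x3A007 flags P=1 W=1 U=1 S=0
  [2] read 0x3A idx=13: raw=0x3E007 flags P=1 W=1 U=1 S=0
  ✓ 0x3E660  — 3 lookups
#1 VA=0x42E1C376 (w,user):
  [0] read 0x37 idx=1: raw=0x3F007 flags P=1 W=1 U=1 S=0
  [1] read 0x3F idx=23: raw=0x40007 flags P=1 W=1 U=1 S=0
  [2] read 0x40 idx=28: raw=0x42003 flags P=1 W=1 U=0 S=0
  → PROTECTION_VIOLATION  (3 entries read)
#2 VA=0x600E00C05 (r,user):
  [0] read 0x37 idx=24: raw=0x45007 flags P=1 W=1 U=1 S=0
  [1] read 0x45 idx=7: raw=0x18004 flags P=0 W=0 U=1 S=0
  → PAGE_NOT_PRESENT  (2 entries read)
#3 VA=0x180C19210 (w,kernel):
  [0] read 0x37 idx=6: raw=0x47007 flags P=1 W=1 U=1 S=0
  [1] read 0x47 idx=6: raw=0x4B007 flags P=1 W=1 U=1 S=0
  [2] read 0x4B idx=25: raw=0x78004 flags P=0 W=0 U=1 S=0
  → PAGE_NOT_PRESENT  (3 entries read)
#4 VA=0x6C000E5F5 (r,user):
  [0] read 0x37 idx=27: raw=0x4C007 flags P=1 W=1 U=1 S=0
  [1] read 0x4C idx=0: raw=0x4E007 flags P=1 W=1 U=1 S=0
  [2] read 0x4E idx=14: raw=0x50007 flags P=1 W=1 U=1 S=0
  ✓ 0x505F5  — 3 lookups

TLB: [["0x5C300D", "0x3E"], ["0x6C000E", "0x50"]]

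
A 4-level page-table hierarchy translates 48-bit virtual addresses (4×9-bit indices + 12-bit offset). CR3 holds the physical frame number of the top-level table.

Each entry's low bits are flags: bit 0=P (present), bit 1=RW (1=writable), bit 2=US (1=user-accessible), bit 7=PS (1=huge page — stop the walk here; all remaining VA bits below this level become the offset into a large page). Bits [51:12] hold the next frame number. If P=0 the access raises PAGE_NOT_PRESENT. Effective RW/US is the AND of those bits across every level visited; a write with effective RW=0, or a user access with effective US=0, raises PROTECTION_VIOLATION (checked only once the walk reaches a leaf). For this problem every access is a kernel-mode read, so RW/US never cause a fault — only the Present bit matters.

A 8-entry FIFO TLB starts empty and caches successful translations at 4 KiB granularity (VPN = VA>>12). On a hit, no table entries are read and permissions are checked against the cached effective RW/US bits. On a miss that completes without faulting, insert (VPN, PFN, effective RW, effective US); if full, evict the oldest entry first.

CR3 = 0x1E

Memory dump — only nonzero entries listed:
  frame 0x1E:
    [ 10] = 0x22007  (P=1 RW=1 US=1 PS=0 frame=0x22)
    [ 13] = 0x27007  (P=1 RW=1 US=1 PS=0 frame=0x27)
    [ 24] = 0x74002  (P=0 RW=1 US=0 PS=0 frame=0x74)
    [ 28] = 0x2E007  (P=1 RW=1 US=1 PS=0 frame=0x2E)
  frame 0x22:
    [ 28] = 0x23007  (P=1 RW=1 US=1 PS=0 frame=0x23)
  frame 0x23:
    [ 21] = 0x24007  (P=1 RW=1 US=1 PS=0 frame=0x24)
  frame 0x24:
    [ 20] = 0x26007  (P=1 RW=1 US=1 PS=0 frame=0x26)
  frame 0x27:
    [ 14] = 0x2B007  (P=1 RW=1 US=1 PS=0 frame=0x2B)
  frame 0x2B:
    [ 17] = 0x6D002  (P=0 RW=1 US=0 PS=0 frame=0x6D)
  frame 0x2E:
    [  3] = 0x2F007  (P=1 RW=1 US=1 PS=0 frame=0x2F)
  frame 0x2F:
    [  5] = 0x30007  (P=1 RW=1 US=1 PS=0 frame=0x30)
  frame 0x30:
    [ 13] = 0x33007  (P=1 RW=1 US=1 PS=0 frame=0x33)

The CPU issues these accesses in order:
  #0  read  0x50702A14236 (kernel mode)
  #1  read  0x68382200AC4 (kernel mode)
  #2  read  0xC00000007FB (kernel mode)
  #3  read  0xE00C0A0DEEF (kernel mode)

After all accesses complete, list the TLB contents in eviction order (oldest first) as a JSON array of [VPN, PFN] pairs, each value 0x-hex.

Walk each access:
#0 VA=0x50702A14236 (r,kernel):
  lvl0: tbl 0x1E, slot 10 ⇒ 0x22007 (P1/RW1/US1/PS0)
  lvl1: tbl 0x22, slot 28 ⇒ 0x23007 (P1/RW1/US1/PS0)
  lvl2: tbl 0x23, slot 21 ⇒ 0x24007 (P1/RW1/US1/PS0)
  lvl3: tbl 0x24, slot 20 ⇒ 0x26007 (P1/RW1/US1/PS0)
  ⇒ phys 0x26236  [4 reads]
#1 VA=0x68382200AC4 (r,kernel):
  lvl0: tbl 0x1E, slot 13 ⇒ 0x27007 (P1/RW1/US1/PS0)
  lvl1: tbl 0x27, slot 14 ⇒ 0x2B007 (P1/RW1/US1/PS0)
  lvl2: tbl 0x2B, slot 17 ⇒ 0x6D002 (P0/RW1/US0/PS0)
  ⇒ fault: PAGE_NOT_PRESENT  — 3 lookups
#2 VA=0xC00000007FB (r,kernel):
  lvl0: tbl 0x1E, slot 24 ⇒ 0x74002 (P0/RW1/US0/PS0)
  ⇒ fault: PAGE_NOT_PRESENT  — 1 lookups
#3 VA=0xE00C0A0DEEF (r,kernel):
  lvl0: tbl 0x1E, slot 28 ⇒ 0x2E007 (P1/RW1/US1/PS0)
  lvl1: tbl 0x2E, slot 3 ⇒ 0x2F007 (P1/RW1/US1/PS0)
  lvl2: tbl 0x2F, slot 5 ⇒ 0x30007 (P1/RW1/US1/PS0)
  lvl3: tbl 0x30, slot 13 ⇒ 0x33007 (P1/RW1/US1/PS0)
  ⇒ phys 0x33EEF  [4 reads]

TLB: [["0x50702A14", "0x26"], ["0xE00C0A0D", "0x33"]]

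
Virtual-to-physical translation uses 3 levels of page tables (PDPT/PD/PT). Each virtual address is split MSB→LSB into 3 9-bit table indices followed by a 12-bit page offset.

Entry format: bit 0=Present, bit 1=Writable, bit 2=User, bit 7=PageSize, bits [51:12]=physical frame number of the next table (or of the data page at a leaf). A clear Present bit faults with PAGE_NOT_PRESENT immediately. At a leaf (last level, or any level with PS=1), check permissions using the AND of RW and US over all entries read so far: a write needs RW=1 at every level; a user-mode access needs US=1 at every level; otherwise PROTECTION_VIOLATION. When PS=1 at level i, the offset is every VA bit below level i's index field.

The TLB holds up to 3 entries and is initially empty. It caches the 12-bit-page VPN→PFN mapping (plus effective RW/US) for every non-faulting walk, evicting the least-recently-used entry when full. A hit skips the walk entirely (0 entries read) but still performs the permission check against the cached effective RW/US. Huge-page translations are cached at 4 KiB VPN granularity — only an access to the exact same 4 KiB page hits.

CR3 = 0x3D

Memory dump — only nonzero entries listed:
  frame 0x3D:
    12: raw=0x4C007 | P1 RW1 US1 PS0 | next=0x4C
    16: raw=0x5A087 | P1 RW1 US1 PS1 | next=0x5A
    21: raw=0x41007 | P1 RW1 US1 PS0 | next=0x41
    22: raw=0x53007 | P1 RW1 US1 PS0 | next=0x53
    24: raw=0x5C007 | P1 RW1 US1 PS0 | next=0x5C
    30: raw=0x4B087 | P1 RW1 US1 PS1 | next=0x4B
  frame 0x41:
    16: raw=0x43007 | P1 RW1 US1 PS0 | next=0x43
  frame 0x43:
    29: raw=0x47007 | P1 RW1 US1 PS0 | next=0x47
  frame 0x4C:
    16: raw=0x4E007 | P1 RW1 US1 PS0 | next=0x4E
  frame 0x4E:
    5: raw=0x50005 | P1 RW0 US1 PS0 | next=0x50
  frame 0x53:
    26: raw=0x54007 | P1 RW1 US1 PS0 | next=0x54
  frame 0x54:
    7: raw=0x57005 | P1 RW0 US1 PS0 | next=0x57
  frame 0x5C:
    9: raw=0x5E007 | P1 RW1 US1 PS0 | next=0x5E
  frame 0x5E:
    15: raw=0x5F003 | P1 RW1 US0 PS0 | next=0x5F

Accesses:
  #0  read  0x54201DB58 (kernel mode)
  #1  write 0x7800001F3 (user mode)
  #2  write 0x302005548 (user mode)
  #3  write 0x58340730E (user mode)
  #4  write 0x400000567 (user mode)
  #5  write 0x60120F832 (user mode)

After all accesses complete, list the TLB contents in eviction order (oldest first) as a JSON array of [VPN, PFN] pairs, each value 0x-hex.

Trace:
#0 VA=0x54201DB58 (r,kernel):
  L0: frame=0x3D idx=21 entry=0x41007 [P=1 RW=1 US=1 PS=0]
  L1: frame=0x41 idx=16 entry=0x43007 [P=1 RW=1 US=1 PS=0]
  L2: frame=0x43 idx=29 entry=0x47007 [P=1 RW=1 US=1 PS=0]
  ⇒ phys 0x47B58  [3 reads]
#1 VA=0x7800001F3 (w,user):
  L0: frame=0x3D idx=30 entry=0x4B087 [P=1 RW=1 US=1 PS=1]
  ⇒ phys 0x4B1F3 (huge @L0)  [1 reads]
#2 VA=0x302005548 (w,user):
  L0: frame=0x3D idx=12 entry=0x4C007 [P=1 RW=1 US=1 PS=0]
  L1: frame=0x4C idx=16 entry=0x4E007 [P=1 RW=1 US=1 PS=0]
  L2: frame=0x4E idx=5 entry=0x50005 [P=1 RW=0 US=1 PS=0]
  ✗ PROTECTION_VIOLATION  [3 reads]
#3 VA=0x58340730E (w,user):
  L0: frame=0x3D idx=22 entry=0x53007 [P=1 RW=1 US=1 PS=0]
  L1: frame=0x53 idx=26 entry=0x54007 [P=1 RW=1 US=1 PS=0]
  L2: frame=0x54 idx=7 entry=0x57005 [P=1 RW=0 US=1 PS=0]
  ✗ PROTECTION_VIOLATION  [3 reads]
#4 VA=0x400000567 (w,user):
  L0: frame=0x3D idx=16 entry=0x5A087 [P=1 RW=1 US=1 PS=1]
  ⇒ phys 0x5A567 (huge @L0)  [1 reads]
#5 VA=0x60120F832 (w,user):
  L0: frame=0x3D idx=24 entry=0x5C007 [P=1 RW=1 US=1 PS=0]
  L1: frame=0x5C idx=9 entry=0x5E007 [P=1 RW=1 US=1 PS=0]
  L2: frame=0x5E idx=15 entry=0x5F003 [P=1 RW=1 US=0 PS=0]
  ✗ PROTECTION_VIOLATION  [3 reads]

TLB: [["0x54201D", "0x47"], ["0x780000", "0x4B"], ["0x400000", "0x5A"]]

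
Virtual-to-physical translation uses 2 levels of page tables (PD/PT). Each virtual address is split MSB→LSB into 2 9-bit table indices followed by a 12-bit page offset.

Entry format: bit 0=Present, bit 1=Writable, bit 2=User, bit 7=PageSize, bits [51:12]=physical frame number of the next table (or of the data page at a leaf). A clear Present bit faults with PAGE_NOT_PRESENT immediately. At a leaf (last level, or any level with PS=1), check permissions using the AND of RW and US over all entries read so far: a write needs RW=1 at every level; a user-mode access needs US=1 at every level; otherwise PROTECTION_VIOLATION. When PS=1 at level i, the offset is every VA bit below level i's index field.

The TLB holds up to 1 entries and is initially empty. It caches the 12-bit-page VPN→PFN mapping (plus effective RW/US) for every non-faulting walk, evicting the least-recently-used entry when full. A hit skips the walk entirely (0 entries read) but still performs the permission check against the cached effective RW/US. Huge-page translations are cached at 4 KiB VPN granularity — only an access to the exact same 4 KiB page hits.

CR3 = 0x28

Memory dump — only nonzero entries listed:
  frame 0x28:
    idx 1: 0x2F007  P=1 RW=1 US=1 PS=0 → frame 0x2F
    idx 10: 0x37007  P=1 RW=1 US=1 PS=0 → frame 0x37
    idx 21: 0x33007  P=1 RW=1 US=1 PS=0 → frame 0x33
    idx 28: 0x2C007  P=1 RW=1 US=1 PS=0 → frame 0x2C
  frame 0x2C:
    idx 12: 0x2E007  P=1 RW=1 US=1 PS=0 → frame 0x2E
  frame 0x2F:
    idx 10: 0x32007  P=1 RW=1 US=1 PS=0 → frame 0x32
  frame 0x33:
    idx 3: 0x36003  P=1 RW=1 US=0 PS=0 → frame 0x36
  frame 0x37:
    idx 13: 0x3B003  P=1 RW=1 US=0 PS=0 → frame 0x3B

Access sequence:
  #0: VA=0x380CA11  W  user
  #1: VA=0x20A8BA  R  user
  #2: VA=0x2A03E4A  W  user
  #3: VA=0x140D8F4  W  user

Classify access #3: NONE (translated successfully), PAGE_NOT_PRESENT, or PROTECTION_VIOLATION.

Walk each access:
#0 VA=0x380CA11 (w,user):
  [0] read 0x28 idx=28: raw=0x2C007 flags P=1 W=1 U=1 S=0
  [1] read 0x2C idx=12: raw=0x2E007 flags P=1 W=1 U=1 S=0
  ✓ 0x2EA11  — 2 lookups
#1 VA=0x20A8BA (r,user):
  [0] read 0x28 idx=1: raw=0x2F007 flags P=1 W=1 U=1 S=0
  [1] read 0x2F idx=10: raw=0x32007 flags P=1 W=1 U=1 S=0
  ✓ 0x328BA  — 2 lookups
#2 VA=0x2A03E4A (w,user):
  [0] read 0x28 idx=21: raw=0x33007 flags P=1 W=1 U=1 S=0
  [1] read 0x33 idx=3: raw=0x36003 flags P=1 W=1 U=0 S=0
  → PROTECTION_VIOLATION  (2 entries read)
#3 VA=0x140D8F4 (w,user):
  [0] read 0x28 idx=10: raw=0x37007 flags P=1 W=1 U=1 S=0
  [1] read 0x37 idx=13: raw=0x3B003 flags P=1 W=1 U=0 S=0
  → PROTECTION_VIOLATION  (2 entries read)

Access #3 fault: PROTECTION_VIOLATION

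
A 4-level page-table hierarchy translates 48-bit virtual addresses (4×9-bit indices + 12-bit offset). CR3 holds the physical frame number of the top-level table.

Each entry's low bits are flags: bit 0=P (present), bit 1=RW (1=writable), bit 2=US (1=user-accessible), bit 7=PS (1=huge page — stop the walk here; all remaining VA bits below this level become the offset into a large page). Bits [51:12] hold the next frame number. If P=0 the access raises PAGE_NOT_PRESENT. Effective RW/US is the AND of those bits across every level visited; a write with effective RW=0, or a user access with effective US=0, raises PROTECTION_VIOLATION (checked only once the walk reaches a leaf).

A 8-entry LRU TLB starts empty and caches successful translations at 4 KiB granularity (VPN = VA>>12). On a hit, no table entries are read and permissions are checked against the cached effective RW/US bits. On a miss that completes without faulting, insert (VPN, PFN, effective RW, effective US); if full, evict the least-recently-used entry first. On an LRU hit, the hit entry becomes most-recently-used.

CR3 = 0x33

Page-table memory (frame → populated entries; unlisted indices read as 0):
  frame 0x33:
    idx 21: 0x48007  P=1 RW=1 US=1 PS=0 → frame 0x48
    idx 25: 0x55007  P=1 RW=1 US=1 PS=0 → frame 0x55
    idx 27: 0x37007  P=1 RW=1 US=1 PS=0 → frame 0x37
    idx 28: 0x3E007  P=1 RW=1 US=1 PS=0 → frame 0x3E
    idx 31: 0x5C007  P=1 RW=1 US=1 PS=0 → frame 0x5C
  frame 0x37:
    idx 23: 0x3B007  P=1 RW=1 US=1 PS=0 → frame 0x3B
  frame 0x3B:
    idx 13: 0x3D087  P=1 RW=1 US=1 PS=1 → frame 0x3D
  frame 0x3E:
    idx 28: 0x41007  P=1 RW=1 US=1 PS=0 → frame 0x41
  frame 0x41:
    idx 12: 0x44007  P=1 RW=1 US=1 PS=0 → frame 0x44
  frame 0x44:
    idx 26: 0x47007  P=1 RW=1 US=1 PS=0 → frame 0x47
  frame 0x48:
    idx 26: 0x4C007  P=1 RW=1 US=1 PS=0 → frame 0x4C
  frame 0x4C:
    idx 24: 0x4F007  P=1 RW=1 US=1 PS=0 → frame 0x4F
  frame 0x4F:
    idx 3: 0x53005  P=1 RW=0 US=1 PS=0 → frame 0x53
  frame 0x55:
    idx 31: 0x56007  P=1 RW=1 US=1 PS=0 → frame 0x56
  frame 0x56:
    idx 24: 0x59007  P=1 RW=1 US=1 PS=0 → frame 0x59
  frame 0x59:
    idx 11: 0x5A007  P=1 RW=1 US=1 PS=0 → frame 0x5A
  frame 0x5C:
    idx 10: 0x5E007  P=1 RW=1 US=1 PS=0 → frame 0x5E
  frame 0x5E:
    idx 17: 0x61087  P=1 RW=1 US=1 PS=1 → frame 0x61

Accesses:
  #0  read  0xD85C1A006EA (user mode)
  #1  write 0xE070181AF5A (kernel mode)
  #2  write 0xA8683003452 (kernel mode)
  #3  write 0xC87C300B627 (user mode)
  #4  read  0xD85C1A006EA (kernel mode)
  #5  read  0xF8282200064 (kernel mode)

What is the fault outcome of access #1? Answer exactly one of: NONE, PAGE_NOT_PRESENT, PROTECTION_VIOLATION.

Per-access translation:
#0 VA=0xD85C1A006EA (r,user):
  L0: frame=0x33 idx=27 entry=0x37007 [P=1 RW=1 US=1 PS=0]
  L1: frame=0x37 idx=23 entry=0x3B007 [P=1 RW=1 US=1 PS=0]
  L2: frame=0x3B idx=13 entry=0x3D087 [P=1 RW=1 US=1 PS=1]
  ⇒ phys 0x3D6EA (huge @L2)  [3 reads]
#1 VA=0xE070181AF5A (w,kernel):
  L0: frame=0x33 idx=28 entry=0x3E007 [P=1 RW=1 US=1 PS=0]
  L1: frame=0x3E idx=28 entry=0x41007 [P=1 RW=1 US=1 PS=0]
  L2: frame=0x41 idx=12 entry=0x44007 [P=1 RW=1 US=1 PS=0]
  L3: frame=0x44 idx=26 entry=0x47007 [P=1 RW=1 US=1 PS=0]
  ⇒ phys 0x47F5A  [4 reads]
#2 VA=0xA8683003452 (w,kernel):
  L0: frame=0x33 idx=21 entry=0x48007 [P=1 RW=1 US=1 PS=0]
  L1: frame=0x48 idx=26 entry=0x4C007 [P=1 RW=1 US=1 PS=0]
  L2: frame=0x4C idx=24 entry=0x4F007 [P=1 RW=1 US=1 PS=0]
  L3: frame=0x4F idx=3 entry=0x53005 [P=1 RW=0 US=1 PS=0]
  → PROTECTION_VIOLATION  (4 entries read)
#3 VA=0xC87C300B627 (w,user):
  L0: frame=0x33 idx=25 entry=0x55007 [P=1 RW=1 US=1 PS=0]
  L1: frame=0x55 idx=31 entry=0x56007 [P=1 RW=1 US=1 PS=0]
  L2: frame=0x56 idx=24 entry=0x59007 [P=1 RW=1 US=1 PS=0]
  L3: frame=0x59 idx=11 entry=0x5A007 [P=1 RW=1 US=1 PS=0]
  ⇒ phys 0x5A627  [4 reads]
#4 VA=0xD85C1A006EA (r,kernel):
  TLB hit vpn=0xD85C1A00 → PA=0x3D6EA
#5 VA=0xF8282200064 (r,kernel):
  L0: frame=0x33 idx=31 entry=0x5C007 [P=1 RW=1 US=1 PS=0]
  L1: frame=0x5C idx=10 entry=0x5E007 [P=1 RW=1 US=1 PS=0]
  L2: frame=0x5E idx=17 entry=0x61087 [P=1 RW=1 US=1 PS=1]
  ⇒ phys 0x61064 (huge @L2)  [3 reads]

Access #1 fault: NONE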